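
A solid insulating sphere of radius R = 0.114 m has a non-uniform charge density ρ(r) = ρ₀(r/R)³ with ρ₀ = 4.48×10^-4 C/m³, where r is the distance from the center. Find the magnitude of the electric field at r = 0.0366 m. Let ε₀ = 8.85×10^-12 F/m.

By spherical symmetry E is radial; choose a Gaussian sphere of radius r = 0.0366 m (r < R).
Integrate the density: Q_enc = 4π ∫₀^r ρ₀(r'/R)^3 r'² dr' = 4πρ₀ r^6/(6·R³) = 1.522×10^-9 C.
Gauss's law: E·4πr² = Q_enc/ε₀.
E = |Q_enc|/(4πε₀r²) = (1.522×10^-9)/(4π·8.85×10^-12·(0.0366)²) = 1.02×10^4 N/C.

|E| ≈ 1.02×10^4 V/m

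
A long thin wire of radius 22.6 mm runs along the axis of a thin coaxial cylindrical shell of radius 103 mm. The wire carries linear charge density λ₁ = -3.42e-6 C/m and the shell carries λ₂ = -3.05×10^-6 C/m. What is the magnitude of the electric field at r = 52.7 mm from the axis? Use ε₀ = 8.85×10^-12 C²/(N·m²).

E = 1.17×10^6 N/C

Take a coaxial cylindrical Gaussian surface of radius r = 52.7 mm and length L (between the conductors, 22.6 mm < r < 103 mm).
Only the inner wire is enclosed; the outer shell contributes nothing inside itself. λ_enc = λ₁ = -3.42×10^-6 C/m.
Applying ∮E·dA = Q_enc/ε₀ with the end caps contributing no flux:
E = |λ_enc|/(2πε₀r) = (3.42e-6)/(2π·8.85×10^-12·0.0527) = 1.17×10^6 N/C.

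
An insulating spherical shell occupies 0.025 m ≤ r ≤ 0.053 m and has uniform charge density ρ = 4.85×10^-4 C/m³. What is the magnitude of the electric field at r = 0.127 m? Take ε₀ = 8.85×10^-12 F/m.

E ≈ 1.51×10^5 N/C

Symmetry ⇒ E = E(r) r̂. Gaussian sphere of radius r = 0.127 m (r > 0.053 m, enclosing the whole shell).
Q_enc = ρ·(4π/3)(b³ − a³) = (4.85×10^-4)·(4π/3)·((0.053)³ − (0.025)³) = 2.707×10^-7 C.
Applying ∮E·dA = Q_enc/ε₀ with Φ = E(4πr²):
E = |Q_enc|/(4πε₀r²) = (2.707×10^-7)/(4π·8.85×10^-12·(0.127)²) = 1.51×10^5 N/C.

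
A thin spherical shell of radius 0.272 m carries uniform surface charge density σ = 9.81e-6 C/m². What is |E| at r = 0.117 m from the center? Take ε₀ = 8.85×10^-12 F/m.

E = 0

By spherical symmetry E is radial; choose a Gaussian sphere of radius r = 0.117 m (inside the shell, r < 0.272 m).
All the charge is outside the Gaussian surface: Q_enc = 0, hence E = 0 everywhere inside the shell.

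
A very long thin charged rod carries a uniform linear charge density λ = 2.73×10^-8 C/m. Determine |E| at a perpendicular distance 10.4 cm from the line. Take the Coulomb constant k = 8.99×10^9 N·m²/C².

E ≈ 4.72×10^3 N/C

Coaxial Gaussian cylinder, radius r = 10.4 cm, length L.
Q_enc = λL, so λ_enc = 2.73×10^-8 C/m.
Since E is radial and uniform over the curved surface, Φ = E·2πrL = Q_enc/ε₀ = λ_enc L/ε₀.
E = 2k|λ_enc|/r = 2(8.99×10^9)(2.73×10^-8)/(0.104) = 4.72×10^3 N/C.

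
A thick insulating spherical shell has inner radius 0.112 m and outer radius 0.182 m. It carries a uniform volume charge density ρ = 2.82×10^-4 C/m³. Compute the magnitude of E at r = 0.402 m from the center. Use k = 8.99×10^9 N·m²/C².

E = 3.04×10^5 N/C

Symmetry ⇒ E = E(r) r̂. Gaussian sphere of radius r = 0.402 m (r > 0.182 m, enclosing the whole shell).
Q_enc = ρ·(4π/3)(b³ − a³) = (2.82×10^-4)·(4π/3)·((0.182)³ − (0.112)³) = 5.462×10^-6 C.
Gauss's law: E·4πr² = Q_enc/ε₀.
E = k|Q_enc|/r² = (8.99×10^9)(5.462e-6)/(0.402)² = 3.04×10^5 N/C.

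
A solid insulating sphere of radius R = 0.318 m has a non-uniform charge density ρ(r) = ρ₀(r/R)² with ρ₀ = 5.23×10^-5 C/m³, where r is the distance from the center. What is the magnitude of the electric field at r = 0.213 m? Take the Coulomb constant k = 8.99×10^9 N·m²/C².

1.13×10^5 N/C

Use a concentric Gaussian sphere at r = 0.213 m (r < R).
Integrate the density: Q_enc = 4π ∫₀^r ρ₀(r'/R)^2 r'² dr' = 4πρ₀ r^5/(5·R²) = 5.699e-7 C.
By Gauss's law, ∮E·dA = E·4πr² = Q_enc/ε₀.
E = k|Q_enc|/r² = (8.99×10^9)(5.699×10^-7)/(0.213)² = 1.13×10^5 N/C.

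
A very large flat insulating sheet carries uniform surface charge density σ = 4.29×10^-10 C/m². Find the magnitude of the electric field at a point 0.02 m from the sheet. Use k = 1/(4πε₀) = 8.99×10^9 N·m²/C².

Choose a cylindrical pillbox piercing the sheet, end faces (area A) parallel to it.
Only the two end caps contribute flux: Φ = 2EA. With Q_enc = σA, Gauss's law gives E = |σ|/(2ε₀).
E = 2πk|σ| = 2π(8.99×10^9)(4.29×10^-10) = 24.2 N/C.

|E| = 24.2 V/m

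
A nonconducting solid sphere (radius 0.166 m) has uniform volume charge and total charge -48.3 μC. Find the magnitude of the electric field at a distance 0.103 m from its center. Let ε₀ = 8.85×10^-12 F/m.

E ≈ 9.78×10^6 V/m

Use a concentric Gaussian sphere at r = 0.103 m (r < R).
For a uniform sphere the enclosed fraction is (r/R)³, so Q_enc = (-48.3 μC)(0.103/0.166)³ = -1.154e-5 C.
Gauss's law: E·4πr² = Q_enc/ε₀.
E = |Q_enc|/(4πε₀r²) = (1.154×10^-5)/(4π·8.85×10^-12·(0.103)²) = 9.78e6 N/C.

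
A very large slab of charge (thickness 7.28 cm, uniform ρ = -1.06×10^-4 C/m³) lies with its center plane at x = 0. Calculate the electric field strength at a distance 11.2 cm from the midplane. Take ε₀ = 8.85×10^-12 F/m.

4.36e5 N/C

The point |x| = 11.2 cm lies outside the slab (half-thickness 0.0364 m). A symmetric pillbox spanning the full slab encloses Q_enc = ρ·d·A.
Flux = 2EA ⇒ E = |ρ|d/(2ε₀), independent of distance outside.
E = (1.06×10^-4)(0.0728)/(2·8.85×10^-12) = 4.36e5 N/C.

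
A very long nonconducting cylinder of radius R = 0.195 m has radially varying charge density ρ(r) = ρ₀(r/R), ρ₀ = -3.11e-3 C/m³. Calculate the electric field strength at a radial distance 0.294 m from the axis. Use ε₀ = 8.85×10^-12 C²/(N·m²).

E ≈ 1.52×10^7 V/m

Take a coaxial cylindrical Gaussian surface of radius r = 0.294 m and length L (r > R, full charge per length enclosed).
λ_enc = 2π ∫₀^R ρ₀(r'/R)^1 r' dr' = 2πρ₀R²/3 = -2.477×10^-4 C/m.
Gauss's law: E·2πrL = λ_enc L/ε₀.
E = |λ_enc|/(2πε₀r) = (2.477×10^-4)/(2π·8.85×10^-12·0.294) = 1.52×10^7 N/C.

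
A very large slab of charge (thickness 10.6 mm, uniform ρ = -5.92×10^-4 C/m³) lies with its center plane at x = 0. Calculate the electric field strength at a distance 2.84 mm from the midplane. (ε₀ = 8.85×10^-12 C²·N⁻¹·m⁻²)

By symmetry E is perpendicular to the slab. A Gaussian pillbox from −2.84 mm to +2.84 mm (face area A) lies entirely within the slab.
Q_enc = ρ·(2x)·A and flux = 2EA, so 2EA = 2ρxA/ε₀ ⇒ E = |ρ|x/ε₀.
E = (5.92×10^-4)(0.00284)/(8.85×10^-12) = 1.90×10^5 N/C.

E ≈ 1.90×10^5 N/C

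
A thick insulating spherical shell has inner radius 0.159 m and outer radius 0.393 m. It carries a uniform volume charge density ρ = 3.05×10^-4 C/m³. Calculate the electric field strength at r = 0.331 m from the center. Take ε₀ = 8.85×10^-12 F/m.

By spherical symmetry E is radial; choose a Gaussian sphere of radius r = 0.331 m (within the shell material, 0.159 m < r < 0.393 m).
Enclosed charge is the volume from a to r: Q_enc = (4π/3)ρ(r³ − a³) = 4.12×10^-5 C.
Gauss's law: E·4πr² = Q_enc/ε₀.
E = |Q_enc|/(4πε₀r²) = (4.12×10^-5)/(4π·8.85×10^-12·(0.331)²) = 3.38e6 N/C.

|E| ≈ 3.38e6 N/C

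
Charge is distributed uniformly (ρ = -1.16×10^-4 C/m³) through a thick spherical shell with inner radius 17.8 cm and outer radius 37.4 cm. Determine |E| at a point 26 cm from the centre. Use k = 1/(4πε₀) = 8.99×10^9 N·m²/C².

E = 7.71×10^5 N/C

By spherical symmetry E is radial; choose a Gaussian sphere of radius r = 26 cm (within the shell material, 17.8 cm < r < 37.4 cm).
Only the shell between 17.8 cm and r is enclosed: Q_enc = ρ·(4π/3)(r³ − a³) = (-1.16e-4)·(4π/3)·((0.26)³ − (0.178)³) = -5.80e-6 C.
By Gauss's law, ∮E·dA = E·4πr² = Q_enc/ε₀.
E = k|Q_enc|/r² = (8.99×10^9)(5.80×10^-6)/(0.26)² = 7.71×10^5 N/C.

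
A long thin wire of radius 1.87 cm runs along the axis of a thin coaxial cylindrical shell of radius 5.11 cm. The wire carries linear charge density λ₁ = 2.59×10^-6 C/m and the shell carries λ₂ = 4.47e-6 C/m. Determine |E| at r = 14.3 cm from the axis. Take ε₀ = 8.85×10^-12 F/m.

|E| ≈ 8.88×10^5 V/m

Take a coaxial cylindrical Gaussian surface of radius r = 14.3 cm and length L (r > 5.11 cm, enclosing both).
λ_enc = λ₁ + λ₂ = (2.59e-6) + (4.47×10^-6) = 7.06×10^-6 C/m.
Since E is radial and uniform over the curved surface, Φ = E·2πrL = Q_enc/ε₀ = λ_enc L/ε₀.
E = |λ_enc|/(2πε₀r) = (7.06e-6)/(2π·8.85×10^-12·0.143) = 8.88e5 N/C.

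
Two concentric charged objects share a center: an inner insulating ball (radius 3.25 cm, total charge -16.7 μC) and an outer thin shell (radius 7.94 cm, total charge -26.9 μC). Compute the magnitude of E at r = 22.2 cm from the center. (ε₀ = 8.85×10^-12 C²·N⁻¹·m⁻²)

Symmetry ⇒ E = E(r) r̂. Gaussian sphere of radius r = 22.2 cm (r > 7.94 cm, enclosing both).
Q_enc = (-16.7 μC) + (-26.9 μC) = -4.36e-5 C.
By Gauss's law, ∮E·dA = E·4πr² = Q_enc/ε₀.
E = |Q_enc|/(4πε₀r²) = (4.36×10^-5)/(4π·8.85×10^-12·(0.222)²) = 7.95e6 N/C.

7.95×10^6 N/C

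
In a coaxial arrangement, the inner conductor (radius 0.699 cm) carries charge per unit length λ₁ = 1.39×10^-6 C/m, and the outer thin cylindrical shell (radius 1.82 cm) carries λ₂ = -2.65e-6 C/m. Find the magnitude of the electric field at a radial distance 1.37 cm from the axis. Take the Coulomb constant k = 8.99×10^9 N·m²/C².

By cylindrical symmetry E is radial; use a coaxial Gaussian cylinder of radius 1.37 cm and length L (between the conductors, 0.699 cm < r < 1.82 cm).
Only the inner wire is enclosed; the outer shell contributes nothing inside itself. λ_enc = λ₁ = 1.39×10^-6 C/m.
Applying ∮E·dA = Q_enc/ε₀ with the end caps contributing no flux:
E = 2k|λ_enc|/r = 2(8.99×10^9)(1.39e-6)/(0.0137) = 1.82×10^6 N/C.

|E| ≈ 1.82e6 V/m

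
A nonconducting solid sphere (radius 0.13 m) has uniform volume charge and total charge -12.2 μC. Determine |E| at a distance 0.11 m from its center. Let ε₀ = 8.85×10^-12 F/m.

E ≈ 5.49×10^6 N/C

Take a concentric spherical Gaussian surface of radius r = 0.11 m (r < R).
Only the charge within r is enclosed: Q_enc = Q·(r/R)³ = (-12.2 μC)·(0.11 m/0.13 m)³ = -7.391×10^-6 C.
Applying ∮E·dA = Q_enc/ε₀ with Φ = E(4πr²):
E = |Q_enc|/(4πε₀r²) = (7.391e-6)/(4π·8.85×10^-12·(0.11)²) = 5.49×10^6 N/C.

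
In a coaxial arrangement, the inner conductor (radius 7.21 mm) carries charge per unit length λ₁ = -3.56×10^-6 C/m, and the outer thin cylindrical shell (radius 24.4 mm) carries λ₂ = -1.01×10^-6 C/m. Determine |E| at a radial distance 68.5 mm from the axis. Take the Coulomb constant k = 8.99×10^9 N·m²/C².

Choose a coaxial cylinder of radius r = 68.5 mm (arbitrary length L) as the Gaussian surface (r > 24.4 mm, enclosing both).
λ_enc = λ₁ + λ₂ = (-3.56e-6) + (-1.01e-6) = -4.57×10^-6 C/m.
Since E is radial and uniform over the curved surface, Φ = E·2πrL = Q_enc/ε₀ = λ_enc L/ε₀.
E = 2k|λ_enc|/r = 2(8.99×10^9)(4.57×10^-6)/(0.0685) = 1.20×10^6 N/C.

1.20×10^6 N/C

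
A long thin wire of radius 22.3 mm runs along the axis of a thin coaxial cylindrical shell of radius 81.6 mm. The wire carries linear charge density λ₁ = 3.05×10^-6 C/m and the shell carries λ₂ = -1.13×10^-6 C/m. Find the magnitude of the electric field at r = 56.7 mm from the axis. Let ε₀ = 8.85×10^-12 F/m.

Choose a coaxial cylinder of radius r = 56.7 mm (arbitrary length L) as the Gaussian surface (between the conductors, 22.3 mm < r < 81.6 mm).
Only the inner wire is enclosed; the outer shell contributes nothing inside itself. λ_enc = λ₁ = 3.05e-6 C/m.
Since E is radial and uniform over the curved surface, Φ = E·2πrL = Q_enc/ε₀ = λ_enc L/ε₀.
E = |λ_enc|/(2πε₀r) = (3.05e-6)/(2π·8.85×10^-12·0.0567) = 9.67e5 N/C.

E = 9.67×10^5 N/C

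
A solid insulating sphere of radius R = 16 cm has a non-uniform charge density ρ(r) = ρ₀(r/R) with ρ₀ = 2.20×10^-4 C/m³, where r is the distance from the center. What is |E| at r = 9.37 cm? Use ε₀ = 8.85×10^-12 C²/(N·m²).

3.41×10^5 N/C

Symmetry ⇒ E = E(r) r̂. Gaussian sphere of radius r = 9.37 cm (r < R).
Q_enc = ∫₀^r ρ(r')·4πr'² dr' = (4πρ₀/R) ∫₀^r r'^3 dr' = 4πρ₀ r^4/(4·R) = 3.33×10^-7 C.
Applying ∮E·dA = Q_enc/ε₀ with Φ = E(4πr²):
E = |Q_enc|/(4πε₀r²) = (3.33e-7)/(4π·8.85×10^-12·(0.0937)²) = 3.41×10^5 N/C.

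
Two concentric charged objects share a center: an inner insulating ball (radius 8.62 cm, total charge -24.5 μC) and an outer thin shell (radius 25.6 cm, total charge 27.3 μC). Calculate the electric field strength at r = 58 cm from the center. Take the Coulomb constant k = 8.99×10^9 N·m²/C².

E ≈ 7.48e4 N/C

Use a concentric Gaussian sphere at r = 58 cm (r > 25.6 cm, enclosing both).
Q_enc = (-24.5 μC) + (27.3 μC) = 2.80e-6 C.
Applying ∮E·dA = Q_enc/ε₀ with Φ = E(4πr²):
E = k|Q_enc|/r² = (8.99×10^9)(2.80×10^-6)/(0.58)² = 7.48×10^4 N/C.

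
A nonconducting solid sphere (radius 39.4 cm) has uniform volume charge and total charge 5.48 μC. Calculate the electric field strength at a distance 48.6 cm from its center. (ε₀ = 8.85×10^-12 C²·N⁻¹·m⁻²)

|E| = 2.09×10^5 V/m

Take a concentric spherical Gaussian surface of radius r = 48.6 cm (r > R, so the entire charge is enclosed).
Q_enc = 5.48 μC = 5.48×10^-6 C.
Applying ∮E·dA = Q_enc/ε₀ with Φ = E(4πr²):
E = |Q_enc|/(4πε₀r²) = (5.48×10^-6)/(4π·8.85×10^-12·(0.486)²) = 2.09e5 N/C.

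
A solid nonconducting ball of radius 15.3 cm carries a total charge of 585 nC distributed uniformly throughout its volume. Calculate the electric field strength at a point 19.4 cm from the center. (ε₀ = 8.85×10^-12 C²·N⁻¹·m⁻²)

Use a concentric Gaussian sphere at r = 19.4 cm (r > R, so the entire charge is enclosed).
Q_enc = 585 nC = 5.85×10^-7 C.
Applying ∮E·dA = Q_enc/ε₀ with Φ = E(4πr²):
E = |Q_enc|/(4πε₀r²) = (5.85×10^-7)/(4π·8.85×10^-12·(0.194)²) = 1.40e5 N/C.

E ≈ 1.40×10^5 V/m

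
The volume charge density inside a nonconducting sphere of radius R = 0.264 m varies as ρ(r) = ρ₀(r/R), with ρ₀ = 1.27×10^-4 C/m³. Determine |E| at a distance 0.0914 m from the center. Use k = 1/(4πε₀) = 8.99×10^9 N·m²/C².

By spherical symmetry E is radial; choose a Gaussian sphere of radius r = 0.0914 m (r < R).
Q_enc = ∫₀^r ρ(r')·4πr'² dr' = (4πρ₀/R) ∫₀^r r'^3 dr' = 4πρ₀ r^4/(4·R) = 1.055e-7 C.
Since E is radial and uniform over the Gaussian sphere, Φ = E·4πr² = Q_enc/ε₀.
E = k|Q_enc|/r² = (8.99×10^9)(1.055×10^-7)/(0.0914)² = 1.14e5 N/C.

E ≈ 1.14×10^5 V/m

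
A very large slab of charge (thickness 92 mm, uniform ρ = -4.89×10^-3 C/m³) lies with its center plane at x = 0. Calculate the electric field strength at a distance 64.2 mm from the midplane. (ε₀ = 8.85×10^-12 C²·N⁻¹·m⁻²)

E = 2.54e7 N/C

The point |x| = 64.2 mm lies outside the slab (half-thickness 0.046 m). A symmetric pillbox spanning the full slab encloses Q_enc = ρ·d·A.
Flux = 2EA ⇒ E = |ρ|d/(2ε₀), independent of distance outside.
E = (4.89×10^-3)(0.092)/(2·8.85×10^-12) = 2.54×10^7 N/C.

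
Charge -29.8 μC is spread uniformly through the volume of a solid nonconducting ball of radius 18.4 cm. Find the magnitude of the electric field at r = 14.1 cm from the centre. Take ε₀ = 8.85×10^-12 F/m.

Symmetry ⇒ E = E(r) r̂. Gaussian sphere of radius r = 14.1 cm (r < R).
For a uniform sphere the enclosed fraction is (r/R)³, so Q_enc = (-29.8 μC)(0.141/0.184)³ = -1.341e-5 C.
Applying ∮E·dA = Q_enc/ε₀ with Φ = E(4πr²):
E = |Q_enc|/(4πε₀r²) = (1.341×10^-5)/(4π·8.85×10^-12·(0.141)²) = 6.06×10^6 N/C.

|E| = 6.06e6 V/m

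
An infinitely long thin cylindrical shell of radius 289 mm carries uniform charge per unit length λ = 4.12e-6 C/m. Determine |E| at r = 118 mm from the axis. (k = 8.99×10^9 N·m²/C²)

Choose a coaxial cylinder of radius r = 118 mm (arbitrary length L) as the Gaussian surface (r < 289 mm, inside the shell).
No charge is enclosed, so Gauss's law gives E·2πrL = 0 ⇒ E = 0.

E = 0 (no enclosed charge)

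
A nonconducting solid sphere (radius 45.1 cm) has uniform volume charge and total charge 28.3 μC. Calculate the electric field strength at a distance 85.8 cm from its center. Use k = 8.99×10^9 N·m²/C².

By spherical symmetry E is radial; choose a Gaussian sphere of radius r = 85.8 cm (r > R, so the entire charge is enclosed).
Q_enc = 28.3 μC = 2.83×10^-5 C.
Gauss's law: E·4πr² = Q_enc/ε₀.
E = k|Q_enc|/r² = (8.99×10^9)(2.83e-5)/(0.858)² = 3.46×10^5 N/C.

|E| = 3.46×10^5 N/C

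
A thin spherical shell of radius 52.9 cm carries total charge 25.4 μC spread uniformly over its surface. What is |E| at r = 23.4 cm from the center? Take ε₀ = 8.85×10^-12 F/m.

Take a concentric spherical Gaussian surface of radius r = 23.4 cm (inside the shell, r < 52.9 cm).
All the charge is outside the Gaussian surface: Q_enc = 0, hence E = 0 everywhere inside the shell.

E = 0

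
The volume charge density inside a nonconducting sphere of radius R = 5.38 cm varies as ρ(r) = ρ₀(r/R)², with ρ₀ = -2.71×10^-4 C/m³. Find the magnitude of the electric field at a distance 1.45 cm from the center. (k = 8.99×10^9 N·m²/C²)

|E| = 6.45×10^3 V/m

By spherical symmetry E is radial; choose a Gaussian sphere of radius r = 1.45 cm (r < R).
Q_enc = ∫₀^r ρ(r')·4πr'² dr' = (4πρ₀/R²) ∫₀^r r'^4 dr' = 4πρ₀ r^5/(5·R²) = -1.508×10^-10 C.
Applying ∮E·dA = Q_enc/ε₀ with Φ = E(4πr²):
E = k|Q_enc|/r² = (8.99×10^9)(1.508e-10)/(0.0145)² = 6.45×10^3 N/C.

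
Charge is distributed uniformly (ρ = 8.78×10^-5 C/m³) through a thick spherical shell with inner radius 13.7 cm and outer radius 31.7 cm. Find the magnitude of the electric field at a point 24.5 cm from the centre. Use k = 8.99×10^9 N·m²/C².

E ≈ 6.68×10^5 N/C

Use a concentric Gaussian sphere at r = 24.5 cm (within the shell material, 13.7 cm < r < 31.7 cm).
Only the shell between 13.7 cm and r is enclosed: Q_enc = ρ·(4π/3)(r³ − a³) = (8.78×10^-5)·(4π/3)·((0.245)³ − (0.137)³) = 4.463×10^-6 C.
Gauss's law: E·4πr² = Q_enc/ε₀.
E = k|Q_enc|/r² = (8.99×10^9)(4.463e-6)/(0.245)² = 6.68×10^5 N/C.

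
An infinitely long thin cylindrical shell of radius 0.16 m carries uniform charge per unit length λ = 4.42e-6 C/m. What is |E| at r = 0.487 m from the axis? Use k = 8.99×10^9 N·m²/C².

By cylindrical symmetry E is radial; use a coaxial Gaussian cylinder of radius 0.487 m and length L (r > 0.16 m).
The full line charge is enclosed: λ_enc = 4.42e-6 C/m.
Applying ∮E·dA = Q_enc/ε₀ with the end caps contributing no flux:
E = 2k|λ_enc|/r = 2(8.99×10^9)(4.42×10^-6)/(0.487) = 1.63e5 N/C.

|E| ≈ 1.63e5 N/C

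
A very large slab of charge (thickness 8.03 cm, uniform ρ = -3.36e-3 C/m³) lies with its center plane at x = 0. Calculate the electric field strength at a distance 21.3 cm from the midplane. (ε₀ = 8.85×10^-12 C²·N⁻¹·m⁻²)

The point |x| = 21.3 cm lies outside the slab (half-thickness 0.04015 m). A symmetric pillbox spanning the full slab encloses Q_enc = ρ·d·A.
Flux = 2EA ⇒ E = |ρ|d/(2ε₀), independent of distance outside.
E = (3.36×10^-3)(0.0803)/(2·8.85×10^-12) = 1.52×10^7 N/C.

1.52×10^7 V/m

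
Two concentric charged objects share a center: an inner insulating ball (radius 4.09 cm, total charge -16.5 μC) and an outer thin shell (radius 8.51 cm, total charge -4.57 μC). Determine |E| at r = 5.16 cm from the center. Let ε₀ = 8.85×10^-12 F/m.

Take a concentric spherical Gaussian surface of radius r = 5.16 cm (between the bodies, 4.09 cm < r < 8.51 cm).
The shell at 8.51 cm lies outside the Gaussian surface, so Q_enc = -16.5 μC = -1.65e-5 C.
By Gauss's law, ∮E·dA = E·4πr² = Q_enc/ε₀.
E = |Q_enc|/(4πε₀r²) = (1.65e-5)/(4π·8.85×10^-12·(0.0516)²) = 5.57e7 N/C.

E ≈ 5.57×10^7 N/C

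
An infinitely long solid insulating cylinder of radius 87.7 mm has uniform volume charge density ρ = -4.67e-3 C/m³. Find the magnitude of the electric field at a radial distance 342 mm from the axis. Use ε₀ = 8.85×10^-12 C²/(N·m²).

5.93×10^6 N/C

Take a coaxial cylindrical Gaussian surface of radius r = 342 mm and length L (r > 87.7 mm, full cross-section enclosed).
λ_enc = ρ·πR² = (-4.67×10^-3)π(0.0877)² = -1.128×10^-4 C/m.
Gauss's law: E·2πrL = λ_enc L/ε₀.
E = |λ_enc|/(2πε₀r) = (1.128e-4)/(2π·8.85×10^-12·0.342) = 5.93×10^6 N/C.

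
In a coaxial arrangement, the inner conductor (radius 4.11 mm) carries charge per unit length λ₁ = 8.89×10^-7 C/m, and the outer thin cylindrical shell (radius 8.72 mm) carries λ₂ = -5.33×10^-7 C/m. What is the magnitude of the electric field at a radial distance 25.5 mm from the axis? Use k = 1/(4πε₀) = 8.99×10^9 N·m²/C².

Choose a coaxial cylinder of radius r = 25.5 mm (arbitrary length L) as the Gaussian surface (r > 8.72 mm, enclosing both).
λ_enc = λ₁ + λ₂ = (8.89×10^-7) + (-5.33e-7) = 3.56×10^-7 C/m.
By Gauss's law (flux through the curved wall only), E·2πrL = λ_enc L/ε₀.
E = 2k|λ_enc|/r = 2(8.99×10^9)(3.56×10^-7)/(0.0255) = 2.51×10^5 N/C.

|E| = 2.51×10^5 V/m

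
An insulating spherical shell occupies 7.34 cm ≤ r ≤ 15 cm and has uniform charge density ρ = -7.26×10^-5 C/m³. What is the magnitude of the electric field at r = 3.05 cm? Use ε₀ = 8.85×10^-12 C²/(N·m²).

By spherical symmetry E is radial; choose a Gaussian sphere of radius r = 3.05 cm (r < 7.34 cm, inside the empty cavity).
Q_enc = 0 (all charge lies at larger r); Gauss's law gives E = 0.

E = 0 (no enclosed charge)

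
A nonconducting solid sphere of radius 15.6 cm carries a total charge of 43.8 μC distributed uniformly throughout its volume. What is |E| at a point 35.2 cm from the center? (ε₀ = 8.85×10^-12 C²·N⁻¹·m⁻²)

|E| = 3.18×10^6 N/C

By spherical symmetry E is radial; choose a Gaussian sphere of radius r = 35.2 cm (r > R, so the entire charge is enclosed).
Q_enc = 43.8 μC = 4.38×10^-5 C.
Since E is radial and uniform over the Gaussian sphere, Φ = E·4πr² = Q_enc/ε₀.
E = |Q_enc|/(4πε₀r²) = (4.38e-5)/(4π·8.85×10^-12·(0.352)²) = 3.18×10^6 N/C.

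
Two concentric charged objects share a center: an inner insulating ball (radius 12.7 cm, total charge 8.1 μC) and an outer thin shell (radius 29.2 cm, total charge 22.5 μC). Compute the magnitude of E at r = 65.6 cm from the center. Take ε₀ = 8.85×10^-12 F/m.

|E| ≈ 6.39×10^5 N/C

By spherical symmetry E is radial; choose a Gaussian sphere of radius r = 65.6 cm (r > 29.2 cm, enclosing both).
Q_enc = (8.1 μC) + (22.5 μC) = 3.06e-5 C.
Gauss's law: E·4πr² = Q_enc/ε₀.
E = |Q_enc|/(4πε₀r²) = (3.06e-5)/(4π·8.85×10^-12·(0.656)²) = 6.39×10^5 N/C.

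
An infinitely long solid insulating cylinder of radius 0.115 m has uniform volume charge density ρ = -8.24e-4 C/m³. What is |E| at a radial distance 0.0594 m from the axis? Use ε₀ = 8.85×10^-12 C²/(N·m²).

By cylindrical symmetry E is radial; use a coaxial Gaussian cylinder of radius 0.0594 m and length L (r < R).
Enclosed charge per unit length: λ_enc = ρ·πr² = (-8.24×10^-4)π(0.0594)² = -9.134×10^-6 C/m.
Applying ∮E·dA = Q_enc/ε₀ with the end caps contributing no flux:
E = |λ_enc|/(2πε₀r) = (9.134×10^-6)/(2π·8.85×10^-12·0.0594) = 2.77e6 N/C.

E ≈ 2.77e6 V/m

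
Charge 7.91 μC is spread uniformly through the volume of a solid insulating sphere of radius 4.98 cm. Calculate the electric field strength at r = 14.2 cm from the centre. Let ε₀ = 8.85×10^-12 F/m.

Use a concentric Gaussian sphere at r = 14.2 cm (r > R, so the entire charge is enclosed).
Q_enc = 7.91 μC = 7.91×10^-6 C.
Gauss's law: E·4πr² = Q_enc/ε₀.
E = |Q_enc|/(4πε₀r²) = (7.91×10^-6)/(4π·8.85×10^-12·(0.142)²) = 3.53×10^6 N/C.

|E| = 3.53e6 N/C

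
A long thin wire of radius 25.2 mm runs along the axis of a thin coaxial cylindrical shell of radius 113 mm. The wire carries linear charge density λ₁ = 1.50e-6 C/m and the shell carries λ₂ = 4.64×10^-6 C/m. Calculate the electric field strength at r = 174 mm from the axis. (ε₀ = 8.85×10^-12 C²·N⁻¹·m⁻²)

E = 6.35×10^5 N/C

Take a coaxial cylindrical Gaussian surface of radius r = 174 mm and length L (r > 113 mm, enclosing both).
λ_enc = λ₁ + λ₂ = (1.50×10^-6) + (4.64e-6) = 6.14×10^-6 C/m.
Gauss's law: E·2πrL = λ_enc L/ε₀.
E = |λ_enc|/(2πε₀r) = (6.14×10^-6)/(2π·8.85×10^-12·0.174) = 6.35×10^5 N/C.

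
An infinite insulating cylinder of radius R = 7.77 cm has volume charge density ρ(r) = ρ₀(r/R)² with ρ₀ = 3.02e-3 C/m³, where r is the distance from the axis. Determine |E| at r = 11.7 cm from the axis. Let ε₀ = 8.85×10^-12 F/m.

Choose a coaxial cylinder of radius r = 11.7 cm (arbitrary length L) as the Gaussian surface (r > R, full charge per length enclosed).
λ_enc = 2π ∫₀^R ρ₀(r'/R)^2 r' dr' = 2πρ₀R²/4 = 2.864×10^-5 C/m.
By Gauss's law (flux through the curved wall only), E·2πrL = λ_enc L/ε₀.
E = |λ_enc|/(2πε₀r) = (2.864×10^-5)/(2π·8.85×10^-12·0.117) = 4.40×10^6 N/C.

E = 4.40e6 N/C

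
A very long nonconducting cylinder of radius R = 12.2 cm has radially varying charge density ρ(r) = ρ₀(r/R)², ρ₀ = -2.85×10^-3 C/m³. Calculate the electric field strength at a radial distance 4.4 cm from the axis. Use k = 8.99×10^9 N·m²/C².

By cylindrical symmetry E is radial; use a coaxial Gaussian cylinder of radius 4.4 cm and length L (r < R).
Integrating ρ over the cross-section to radius r: λ_enc = (2πρ₀/R²) ∫₀^r r'^3 dr' = 2πρ₀ r^4/(4·R²) = -1.127e-6 C/m.
Applying ∮E·dA = Q_enc/ε₀ with the end caps contributing no flux:
E = 2k|λ_enc|/r = 2(8.99×10^9)(1.127×10^-6)/(0.044) = 4.61e5 N/C.

|E| ≈ 4.61e5 V/m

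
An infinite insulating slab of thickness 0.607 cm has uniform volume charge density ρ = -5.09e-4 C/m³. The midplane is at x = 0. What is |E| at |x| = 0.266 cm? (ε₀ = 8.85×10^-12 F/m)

By symmetry E is perpendicular to the slab. A Gaussian pillbox from −0.266 cm to +0.266 cm (face area A) lies entirely within the slab.
Q_enc = ρ·(2x)·A and flux = 2EA, so 2EA = 2ρxA/ε₀ ⇒ E = |ρ|x/ε₀.
E = (5.09×10^-4)(0.00266)/(8.85×10^-12) = 1.53×10^5 N/C.

|E| = 1.53e5 N/C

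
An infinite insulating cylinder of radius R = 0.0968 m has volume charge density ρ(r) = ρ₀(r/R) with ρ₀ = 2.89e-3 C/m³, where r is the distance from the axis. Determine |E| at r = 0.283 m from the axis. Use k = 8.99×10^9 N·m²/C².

Take a coaxial cylindrical Gaussian surface of radius r = 0.283 m and length L (r > R, full charge per length enclosed).
λ_enc = 2π ∫₀^R ρ₀(r'/R)^1 r' dr' = 2πρ₀R²/3 = 5.672×10^-5 C/m.
By Gauss's law (flux through the curved wall only), E·2πrL = λ_enc L/ε₀.
E = 2k|λ_enc|/r = 2(8.99×10^9)(5.672×10^-5)/(0.283) = 3.60×10^6 N/C.

|E| = 3.60e6 N/C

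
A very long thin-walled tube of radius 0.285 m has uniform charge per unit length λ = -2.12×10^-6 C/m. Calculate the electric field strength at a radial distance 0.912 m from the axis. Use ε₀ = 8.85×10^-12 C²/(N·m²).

4.18×10^4 N/C

By cylindrical symmetry E is radial; use a coaxial Gaussian cylinder of radius 0.912 m and length L (r > 0.285 m).
The full line charge is enclosed: λ_enc = -2.12×10^-6 C/m.
Applying ∮E·dA = Q_enc/ε₀ with the end caps contributing no flux:
E = |λ_enc|/(2πε₀r) = (2.12×10^-6)/(2π·8.85×10^-12·0.912) = 4.18×10^4 N/C.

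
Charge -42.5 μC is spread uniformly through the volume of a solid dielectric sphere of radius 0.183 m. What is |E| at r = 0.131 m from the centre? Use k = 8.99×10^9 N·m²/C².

|E| = 8.17×10^6 N/C

Take a concentric spherical Gaussian surface of radius r = 0.131 m (r < R).
Only the charge within r is enclosed: Q_enc = Q·(r/R)³ = (-42.5 μC)·(0.131 m/0.183 m)³ = -1.559e-5 C.
Gauss's law: E·4πr² = Q_enc/ε₀.
E = k|Q_enc|/r² = (8.99×10^9)(1.559e-5)/(0.131)² = 8.17×10^6 N/C.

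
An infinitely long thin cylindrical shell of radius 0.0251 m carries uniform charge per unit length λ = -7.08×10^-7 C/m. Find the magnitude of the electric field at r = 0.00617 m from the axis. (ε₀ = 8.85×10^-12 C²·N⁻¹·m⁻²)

Coaxial Gaussian cylinder, radius r = 0.00617 m, length L (r < 0.0251 m, inside the shell).
No charge is enclosed, so Gauss's law gives E·2πrL = 0 ⇒ E = 0.

E = 0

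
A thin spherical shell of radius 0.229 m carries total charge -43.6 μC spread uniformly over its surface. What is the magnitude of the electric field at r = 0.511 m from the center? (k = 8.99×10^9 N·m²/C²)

By spherical symmetry E is radial; choose a Gaussian sphere of radius r = 0.511 m (r > 0.229 m).
The entire shell is enclosed: Q_enc = -4.36e-5 C.
Since E is radial and uniform over the Gaussian sphere, Φ = E·4πr² = Q_enc/ε₀.
E = k|Q_enc|/r² = (8.99×10^9)(4.36e-5)/(0.511)² = 1.50e6 N/C.

1.50×10^6 N/C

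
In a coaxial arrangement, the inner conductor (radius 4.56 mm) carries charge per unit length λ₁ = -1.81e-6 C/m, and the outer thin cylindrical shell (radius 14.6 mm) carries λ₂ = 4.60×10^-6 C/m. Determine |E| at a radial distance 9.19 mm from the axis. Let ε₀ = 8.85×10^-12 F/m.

E = 3.54e6 N/C

Coaxial Gaussian cylinder, radius r = 9.19 mm, length L (between the conductors, 4.56 mm < r < 14.6 mm).
Only the inner wire is enclosed; the outer shell contributes nothing inside itself. λ_enc = λ₁ = -1.81×10^-6 C/m.
Applying ∮E·dA = Q_enc/ε₀ with the end caps contributing no flux:
E = |λ_enc|/(2πε₀r) = (1.81e-6)/(2π·8.85×10^-12·0.00919) = 3.54×10^6 N/C.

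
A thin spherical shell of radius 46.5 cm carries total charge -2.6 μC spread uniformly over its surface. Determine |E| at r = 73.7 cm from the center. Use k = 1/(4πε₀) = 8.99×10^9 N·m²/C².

|E| ≈ 4.30×10^4 N/C

Use a concentric Gaussian sphere at r = 73.7 cm (r > 46.5 cm).
The entire shell is enclosed: Q_enc = -2.60×10^-6 C.
By Gauss's law, ∮E·dA = E·4πr² = Q_enc/ε₀.
E = k|Q_enc|/r² = (8.99×10^9)(2.60e-6)/(0.737)² = 4.30e4 N/C.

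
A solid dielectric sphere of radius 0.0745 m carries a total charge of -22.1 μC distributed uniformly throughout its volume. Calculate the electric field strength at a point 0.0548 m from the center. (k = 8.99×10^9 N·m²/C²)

Symmetry ⇒ E = E(r) r̂. Gaussian sphere of radius r = 0.0548 m (r < R).
Only the charge within r is enclosed: Q_enc = Q·(r/R)³ = (-22.1 μC)·(0.0548 m/0.0745 m)³ = -8.796e-6 C.
By Gauss's law, ∮E·dA = E·4πr² = Q_enc/ε₀.
E = k|Q_enc|/r² = (8.99×10^9)(8.796×10^-6)/(0.0548)² = 2.63×10^7 N/C.

|E| ≈ 2.63e7 N/C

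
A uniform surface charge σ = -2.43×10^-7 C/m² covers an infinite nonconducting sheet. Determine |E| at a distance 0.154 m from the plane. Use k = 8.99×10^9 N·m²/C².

1.37×10^4 N/C

Choose a cylindrical pillbox piercing the sheet, end faces (area A) parallel to it.
Flux Φ = 2EA and Q_enc = σA, so 2EA = σA/ε₀ ⇒ E = |σ|/(2ε₀), independent of distance.
E = 2πk|σ| = 2π(8.99×10^9)(2.43×10^-7) = 1.37×10^4 N/C.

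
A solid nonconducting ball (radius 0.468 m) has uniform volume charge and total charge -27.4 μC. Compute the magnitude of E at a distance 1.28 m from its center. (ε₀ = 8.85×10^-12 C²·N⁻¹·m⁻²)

Use a concentric Gaussian sphere at r = 1.28 m (r > R, so the entire charge is enclosed).
Q_enc = -27.4 μC = -2.74×10^-5 C.
Applying ∮E·dA = Q_enc/ε₀ with Φ = E(4πr²):
E = |Q_enc|/(4πε₀r²) = (2.74×10^-5)/(4π·8.85×10^-12·(1.28)²) = 1.50e5 N/C.

E ≈ 1.50×10^5 N/C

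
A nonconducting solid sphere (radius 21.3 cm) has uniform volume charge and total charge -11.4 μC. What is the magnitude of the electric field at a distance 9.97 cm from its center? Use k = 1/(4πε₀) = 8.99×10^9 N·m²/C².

By spherical symmetry E is radial; choose a Gaussian sphere of radius r = 9.97 cm (r < R).
Only the charge within r is enclosed: Q_enc = Q·(r/R)³ = (-11.4 μC)·(9.97 cm/21.3 cm)³ = -1.169e-6 C.
Applying ∮E·dA = Q_enc/ε₀ with Φ = E(4πr²):
E = k|Q_enc|/r² = (8.99×10^9)(1.169×10^-6)/(0.0997)² = 1.06×10^6 N/C.

E = 1.06×10^6 N/C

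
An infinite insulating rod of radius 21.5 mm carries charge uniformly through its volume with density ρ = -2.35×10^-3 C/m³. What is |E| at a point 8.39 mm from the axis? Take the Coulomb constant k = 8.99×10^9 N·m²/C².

By cylindrical symmetry E is radial; use a coaxial Gaussian cylinder of radius 8.39 mm and length L (r < R).
Charge inside radius r per length L is ρ·πr²·L, so λ_enc = ρπr² = -5.197×10^-7 C/m.
Applying ∮E·dA = Q_enc/ε₀ with the end caps contributing no flux:
E = 2k|λ_enc|/r = 2(8.99×10^9)(5.197×10^-7)/(0.00839) = 1.11×10^6 N/C.

|E| ≈ 1.11e6 N/C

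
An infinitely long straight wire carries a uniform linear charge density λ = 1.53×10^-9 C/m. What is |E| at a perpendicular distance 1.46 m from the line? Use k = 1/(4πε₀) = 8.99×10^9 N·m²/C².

Take a coaxial cylindrical Gaussian surface of radius r = 1.46 m and length L.
Q_enc = λL, so λ_enc = 1.53×10^-9 C/m.
Gauss's law: E·2πrL = λ_enc L/ε₀.
E = 2k|λ_enc|/r = 2(8.99×10^9)(1.53e-9)/(1.46) = 18.8 N/C.

|E| = 18.8 N/C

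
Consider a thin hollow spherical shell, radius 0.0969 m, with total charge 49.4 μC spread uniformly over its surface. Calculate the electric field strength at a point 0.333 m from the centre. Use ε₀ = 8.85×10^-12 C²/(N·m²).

4.01×10^6 V/m

Symmetry ⇒ E = E(r) r̂. Gaussian sphere of radius r = 0.333 m (r > 0.0969 m).
The entire shell is enclosed: Q_enc = 4.94×10^-5 C.
Gauss's law: E·4πr² = Q_enc/ε₀.
E = |Q_enc|/(4πε₀r²) = (4.94e-5)/(4π·8.85×10^-12·(0.333)²) = 4.01e6 N/C.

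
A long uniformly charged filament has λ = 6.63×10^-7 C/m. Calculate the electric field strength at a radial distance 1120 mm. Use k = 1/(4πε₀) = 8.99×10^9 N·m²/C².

Coaxial Gaussian cylinder, radius r = 1120 mm, length L.
Q_enc = λL, so λ_enc = 6.63×10^-7 C/m.
By Gauss's law (flux through the curved wall only), E·2πrL = λ_enc L/ε₀.
E = 2k|λ_enc|/r = 2(8.99×10^9)(6.63×10^-7)/(1.12) = 1.06×10^4 N/C.

|E| = 1.06e4 N/C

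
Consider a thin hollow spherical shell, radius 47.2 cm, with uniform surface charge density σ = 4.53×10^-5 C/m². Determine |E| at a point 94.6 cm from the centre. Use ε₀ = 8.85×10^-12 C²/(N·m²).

E = 1.27×10^6 V/m

Symmetry ⇒ E = E(r) r̂. Gaussian sphere of radius r = 94.6 cm (r > 47.2 cm).
The entire shell is enclosed: Q_enc = σ·4πR² = (4.53×10^-5)·4π·(0.472)² = 1.268×10^-4 C.
Since E is radial and uniform over the Gaussian sphere, Φ = E·4πr² = Q_enc/ε₀.
E = |Q_enc|/(4πε₀r²) = (1.268×10^-4)/(4π·8.85×10^-12·(0.946)²) = 1.27×10^6 N/C.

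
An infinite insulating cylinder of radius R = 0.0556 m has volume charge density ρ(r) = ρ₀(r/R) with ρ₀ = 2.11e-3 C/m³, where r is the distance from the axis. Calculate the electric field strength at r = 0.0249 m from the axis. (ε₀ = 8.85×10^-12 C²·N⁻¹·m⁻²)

Take a coaxial cylindrical Gaussian surface of radius r = 0.0249 m and length L (r < R).
Integrating ρ over the cross-section to radius r: λ_enc = (2πρ₀/R) ∫₀^r r'^2 dr' = 2πρ₀ r^3/(3·R) = 1.227×10^-6 C/m.
Gauss's law: E·2πrL = λ_enc L/ε₀.
E = |λ_enc|/(2πε₀r) = (1.227×10^-6)/(2π·8.85×10^-12·0.0249) = 8.86×10^5 N/C.

|E| = 8.86×10^5 V/m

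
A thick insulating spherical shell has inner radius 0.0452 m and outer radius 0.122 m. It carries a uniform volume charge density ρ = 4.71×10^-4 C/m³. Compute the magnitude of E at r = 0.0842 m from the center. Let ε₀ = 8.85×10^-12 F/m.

E = 1.26×10^6 N/C

By spherical symmetry E is radial; choose a Gaussian sphere of radius r = 0.0842 m (within the shell material, 0.0452 m < r < 0.122 m).
Only the shell between 0.0452 m and r is enclosed: Q_enc = ρ·(4π/3)(r³ − a³) = (4.71e-4)·(4π/3)·((0.0842)³ − (0.0452)³) = 9.955×10^-7 C.
Gauss's law: E·4πr² = Q_enc/ε₀.
E = |Q_enc|/(4πε₀r²) = (9.955×10^-7)/(4π·8.85×10^-12·(0.0842)²) = 1.26×10^6 N/C.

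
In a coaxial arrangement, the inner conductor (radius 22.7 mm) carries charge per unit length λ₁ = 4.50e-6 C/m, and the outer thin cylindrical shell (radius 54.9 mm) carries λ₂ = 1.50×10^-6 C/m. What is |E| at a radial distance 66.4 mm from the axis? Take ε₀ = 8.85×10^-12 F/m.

Choose a coaxial cylinder of radius r = 66.4 mm (arbitrary length L) as the Gaussian surface (r > 54.9 mm, enclosing both).
λ_enc = λ₁ + λ₂ = (4.50×10^-6) + (1.50e-6) = 6.00e-6 C/m.
Gauss's law: E·2πrL = λ_enc L/ε₀.
E = |λ_enc|/(2πε₀r) = (6.00e-6)/(2π·8.85×10^-12·0.0664) = 1.63×10^6 N/C.

E = 1.63×10^6 N/C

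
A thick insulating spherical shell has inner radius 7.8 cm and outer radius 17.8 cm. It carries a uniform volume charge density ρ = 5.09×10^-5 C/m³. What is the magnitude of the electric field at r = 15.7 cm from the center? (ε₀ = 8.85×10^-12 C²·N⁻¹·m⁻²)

Use a concentric Gaussian sphere at r = 15.7 cm (within the shell material, 7.8 cm < r < 17.8 cm).
Enclosed charge is the volume from a to r: Q_enc = (4π/3)ρ(r³ − a³) = 7.239×10^-7 C.
Gauss's law: E·4πr² = Q_enc/ε₀.
E = |Q_enc|/(4πε₀r²) = (7.239×10^-7)/(4π·8.85×10^-12·(0.157)²) = 2.64×10^5 N/C.

E = 2.64×10^5 N/C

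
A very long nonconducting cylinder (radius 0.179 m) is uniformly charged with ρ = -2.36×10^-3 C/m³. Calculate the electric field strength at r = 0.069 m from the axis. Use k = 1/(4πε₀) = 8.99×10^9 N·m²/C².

By cylindrical symmetry E is radial; use a coaxial Gaussian cylinder of radius 0.069 m and length L (r < R).
Enclosed charge per unit length: λ_enc = ρ·πr² = (-2.36×10^-3)π(0.069)² = -3.53×10^-5 C/m.
By Gauss's law (flux through the curved wall only), E·2πrL = λ_enc L/ε₀.
E = 2k|λ_enc|/r = 2(8.99×10^9)(3.53e-5)/(0.069) = 9.20×10^6 N/C.

|E| = 9.20e6 V/m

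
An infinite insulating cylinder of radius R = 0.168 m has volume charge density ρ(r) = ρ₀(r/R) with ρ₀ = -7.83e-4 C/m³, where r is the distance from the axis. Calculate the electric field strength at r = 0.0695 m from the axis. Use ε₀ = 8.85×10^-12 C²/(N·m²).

Coaxial Gaussian cylinder, radius r = 0.0695 m, length L (r < R).
Integrating ρ over the cross-section to radius r: λ_enc = (2πρ₀/R) ∫₀^r r'^2 dr' = 2πρ₀ r^3/(3·R) = -3.277×10^-6 C/m.
Gauss's law: E·2πrL = λ_enc L/ε₀.
E = |λ_enc|/(2πε₀r) = (3.277e-6)/(2π·8.85×10^-12·0.0695) = 8.48×10^5 N/C.

|E| = 8.48e5 N/C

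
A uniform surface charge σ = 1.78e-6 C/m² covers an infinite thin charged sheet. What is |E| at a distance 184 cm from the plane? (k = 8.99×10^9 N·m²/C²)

Choose a cylindrical pillbox piercing the sheet, end faces (area A) parallel to it.
Flux Φ = 2EA and Q_enc = σA, so 2EA = σA/ε₀ ⇒ E = |σ|/(2ε₀), independent of distance.
E = 2πk|σ| = 2π(8.99×10^9)(1.78×10^-6) = 1.01e5 N/C.

E = 1.01×10^5 V/m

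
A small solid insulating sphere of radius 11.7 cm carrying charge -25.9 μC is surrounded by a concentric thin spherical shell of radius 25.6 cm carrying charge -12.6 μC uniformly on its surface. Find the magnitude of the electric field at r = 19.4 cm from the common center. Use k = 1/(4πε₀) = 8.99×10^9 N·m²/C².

Use a concentric Gaussian sphere at r = 19.4 cm (between the bodies, 11.7 cm < r < 25.6 cm).
Only the inner charge is enclosed; the outer shell contributes nothing inside itself. Q_enc = -25.9 μC = -2.59×10^-5 C.
Applying ∮E·dA = Q_enc/ε₀ with Φ = E(4πr²):
E = k|Q_enc|/r² = (8.99×10^9)(2.59e-5)/(0.194)² = 6.19×10^6 N/C.

|E| = 6.19×10^6 N/C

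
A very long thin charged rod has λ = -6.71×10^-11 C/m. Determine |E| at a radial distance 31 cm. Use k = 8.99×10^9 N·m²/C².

3.89 N/C

Coaxial Gaussian cylinder, radius r = 31 cm, length L.
Q_enc = λL, so λ_enc = -6.71e-11 C/m.
Gauss's law: E·2πrL = λ_enc L/ε₀.
E = 2k|λ_enc|/r = 2(8.99×10^9)(6.71×10^-11)/(0.31) = 3.89 N/C.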